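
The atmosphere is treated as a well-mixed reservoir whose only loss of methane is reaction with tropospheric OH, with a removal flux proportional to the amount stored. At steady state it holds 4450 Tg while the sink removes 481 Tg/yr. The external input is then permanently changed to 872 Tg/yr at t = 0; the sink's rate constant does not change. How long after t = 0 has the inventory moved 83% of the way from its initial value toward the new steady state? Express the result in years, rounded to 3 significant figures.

16.4 yr

τ = M₀/F₀ = 4450/481 = 9.252 yr.
The remaining gap fraction is e^(−t/τ); 83% covered ⇒ e^(−t/τ) = 0.170.
t = −τ ln(0.170) = 9.252 × 1.772 = 16.39 yr.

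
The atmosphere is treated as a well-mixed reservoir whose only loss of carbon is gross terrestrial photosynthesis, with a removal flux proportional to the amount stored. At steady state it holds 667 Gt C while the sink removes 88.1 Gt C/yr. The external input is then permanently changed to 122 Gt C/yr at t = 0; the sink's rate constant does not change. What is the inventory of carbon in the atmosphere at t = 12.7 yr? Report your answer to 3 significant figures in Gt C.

The sink rate constant is k = F₀/M₀ = 88.1/667 = 0.1321 yr⁻¹.
Solving dM/dt = F₁ − kM with M(0) = M₀ gives M(t) = F₁/k + (M₀ − F₁/k)·e^(−kt).
F₁/k = 122/0.1321 = 923.65 Gt C; kt = 0.1321 × 12.7 = 1.677, e^(−kt) = 0.1868.
M(12.7) = 923.65 + (667 − 923.65) × 0.1868 = 923.65 − 47.96 = 875.70 Gt C.

876 Gt C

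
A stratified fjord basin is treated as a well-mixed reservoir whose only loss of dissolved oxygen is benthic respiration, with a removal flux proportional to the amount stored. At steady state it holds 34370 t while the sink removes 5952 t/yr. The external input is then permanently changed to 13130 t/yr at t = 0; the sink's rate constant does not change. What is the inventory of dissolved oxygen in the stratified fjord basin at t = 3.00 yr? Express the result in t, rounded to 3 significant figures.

51200 t

τ = M₀/F₀ = 34370/5952 = 5.775 yr; rate constant k = 1/τ.
New steady state M_∞ = F₁/k = F₁·τ = 13130 × 5.775 = 75820 t.
M(t) = M_∞ + (M₀ − M_∞)·e^(−t/τ); t/τ = 3.00/5.775 = 0.5195, so e^(−t/τ) = 0.5948.
M(t) = 75820 − 41450 × 0.5948 = 51165 t.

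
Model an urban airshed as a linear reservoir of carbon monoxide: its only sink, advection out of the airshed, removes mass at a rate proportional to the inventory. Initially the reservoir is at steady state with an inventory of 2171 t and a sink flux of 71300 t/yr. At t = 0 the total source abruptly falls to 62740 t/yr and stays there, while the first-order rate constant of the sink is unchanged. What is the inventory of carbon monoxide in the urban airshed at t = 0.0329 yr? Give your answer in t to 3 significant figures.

2000 t

τ = M₀/F₀ = 2171/71300 = 0.03045 yr; rate constant k = 1/τ.
New steady state M_∞ = F₁/k = F₁·τ = 62740 × 0.03045 = 1910.4 t.
M(t) = M_∞ + (M₀ − M_∞)·e^(−t/τ); t/τ = 0.0329/0.03045 = 1.081, so e^(−t/τ) = 0.3394.
M(t) = 1910.4 + 260.6 × 0.3394 = 1998.8 t.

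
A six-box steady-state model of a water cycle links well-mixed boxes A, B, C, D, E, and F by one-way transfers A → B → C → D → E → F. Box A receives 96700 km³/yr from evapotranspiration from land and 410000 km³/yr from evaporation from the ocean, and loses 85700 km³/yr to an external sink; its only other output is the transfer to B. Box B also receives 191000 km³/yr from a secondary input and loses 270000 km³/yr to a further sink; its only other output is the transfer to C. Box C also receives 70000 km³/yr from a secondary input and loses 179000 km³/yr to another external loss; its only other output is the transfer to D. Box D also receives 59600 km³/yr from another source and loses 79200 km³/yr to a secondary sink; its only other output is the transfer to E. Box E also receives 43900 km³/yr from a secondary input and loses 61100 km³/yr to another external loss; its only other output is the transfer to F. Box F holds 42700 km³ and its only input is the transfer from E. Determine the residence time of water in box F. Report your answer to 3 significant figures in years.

0.218 yr

Box A: F(A→B) = (96700 + 410000) − 85700 = 421000 km³/yr.
Box B: F(B→C) = (421000 + 191000) − 270000 = 342000 km³/yr.
Box C: F(C→D) = (342000 + 70000) − 179000 = 233000 km³/yr.
Box D: F(D→E) = (233000 + 59600) − 79200 = 213400 km³/yr.
Box E: F(E→F) = (213400 + 43900) − 61100 = 196200 km³/yr.
Box F throughput = its input = 196200 km³/yr; τ = 42700 / 196200 = 0.2176 yr.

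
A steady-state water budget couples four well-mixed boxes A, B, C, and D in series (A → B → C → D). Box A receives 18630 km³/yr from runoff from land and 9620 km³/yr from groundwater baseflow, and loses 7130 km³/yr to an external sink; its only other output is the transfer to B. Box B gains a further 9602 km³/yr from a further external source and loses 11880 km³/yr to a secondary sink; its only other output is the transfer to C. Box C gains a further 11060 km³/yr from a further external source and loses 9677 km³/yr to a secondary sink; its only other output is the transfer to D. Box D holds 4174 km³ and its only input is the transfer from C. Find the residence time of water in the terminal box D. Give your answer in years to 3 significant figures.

0.206 yr

Box A: F(A→B) = (18630 + 9620) − 7130 = 21120 km³/yr.
Box B: F(B→C) = (21120 + 9602) − 11880 = 18842 km³/yr.
Box C: F(C→D) = (18842 + 11060) − 9677 = 20225 km³/yr.
Box D throughput = its input = 20225 km³/yr; τ = 4174 / 20225 = 0.2064 yr.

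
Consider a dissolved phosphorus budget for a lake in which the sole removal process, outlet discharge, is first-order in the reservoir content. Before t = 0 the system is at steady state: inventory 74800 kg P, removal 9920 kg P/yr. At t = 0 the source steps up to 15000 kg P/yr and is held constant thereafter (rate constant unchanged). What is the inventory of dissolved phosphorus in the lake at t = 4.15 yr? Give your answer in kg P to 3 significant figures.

91000 kg P

The sink rate constant is k = F₀/M₀ = 9920/74800 = 0.1326 yr⁻¹.
Solving dM/dt = F₁ − kM with M(0) = M₀ gives M(t) = F₁/k + (M₀ − F₁/k)·e^(−kt).
F₁/k = 15000/0.1326 = 113100 kg P; kt = 0.1326 × 4.15 = 0.5504, e^(−kt) = 0.5767.
M(4.15) = 113100 + (74800 − 113100) × 0.5767 = 113100 − 22090 = 91013 kg P.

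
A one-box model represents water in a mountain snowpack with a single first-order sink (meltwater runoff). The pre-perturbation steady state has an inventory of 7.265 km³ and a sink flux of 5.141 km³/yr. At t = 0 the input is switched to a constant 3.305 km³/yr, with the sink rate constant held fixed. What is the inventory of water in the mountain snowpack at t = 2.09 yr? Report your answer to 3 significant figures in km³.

The sink rate constant is k = F₀/M₀ = 5.141/7.265 = 0.7076 yr⁻¹.
Solving dM/dt = F₁ − kM with M(0) = M₀ gives M(t) = F₁/k + (M₀ − F₁/k)·e^(−kt).
F₁/k = 3.305/0.7076 = 4.6705 km³; kt = 0.7076 × 2.09 = 1.479, e^(−kt) = 0.2279.
M(2.09) = 4.6705 + (7.265 − 4.6705) × 0.2279 = 4.6705 + 0.5912 = 5.2617 km³.

5.26 km³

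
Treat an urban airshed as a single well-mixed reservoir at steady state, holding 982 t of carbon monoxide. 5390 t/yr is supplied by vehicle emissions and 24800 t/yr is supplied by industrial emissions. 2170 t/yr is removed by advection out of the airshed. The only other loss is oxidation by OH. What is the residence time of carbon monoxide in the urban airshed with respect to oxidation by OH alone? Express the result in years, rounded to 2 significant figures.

0.035 yr

At steady state ΣF_in = ΣF_out.
ΣF_in = 5390 + 24800 = 30190 t/yr.
Oxidation by OH flux = ΣF_in − (2170) = 30190 − 2170 = 28020 t/yr.
τ = M / F = 982 / 28020 = 0.03505 yr.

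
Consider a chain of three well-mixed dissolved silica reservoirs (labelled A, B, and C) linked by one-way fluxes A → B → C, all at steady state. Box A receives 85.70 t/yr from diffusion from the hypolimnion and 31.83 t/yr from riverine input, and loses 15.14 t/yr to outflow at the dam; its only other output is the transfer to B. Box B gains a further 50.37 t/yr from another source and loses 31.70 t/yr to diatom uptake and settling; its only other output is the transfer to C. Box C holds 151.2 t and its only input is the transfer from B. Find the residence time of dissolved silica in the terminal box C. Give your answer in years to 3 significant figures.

1.25 yr

Box A: F(A→B) = (85.70 + 31.83) − 15.14 = 102.39 t/yr.
Box B: F(B→C) = (102.39 + 50.37) − 31.70 = 121.06 t/yr.
Box C throughput = its input = 121.06 t/yr; τ = 151.2 / 121.06 = 1.249 yr.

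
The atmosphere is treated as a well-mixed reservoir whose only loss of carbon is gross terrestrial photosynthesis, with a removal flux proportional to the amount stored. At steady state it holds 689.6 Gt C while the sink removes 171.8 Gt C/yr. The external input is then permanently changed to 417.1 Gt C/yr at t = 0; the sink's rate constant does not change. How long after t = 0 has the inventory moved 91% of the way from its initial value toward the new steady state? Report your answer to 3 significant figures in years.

9.67 yr

τ = M₀/F₀ = 689.6/171.8 = 4.014 yr.
The remaining gap fraction is e^(−t/τ); 91% covered ⇒ e^(−t/τ) = 0.0900.
t = −τ ln(0.0900) = 4.014 × 2.408 = 9.665 yr.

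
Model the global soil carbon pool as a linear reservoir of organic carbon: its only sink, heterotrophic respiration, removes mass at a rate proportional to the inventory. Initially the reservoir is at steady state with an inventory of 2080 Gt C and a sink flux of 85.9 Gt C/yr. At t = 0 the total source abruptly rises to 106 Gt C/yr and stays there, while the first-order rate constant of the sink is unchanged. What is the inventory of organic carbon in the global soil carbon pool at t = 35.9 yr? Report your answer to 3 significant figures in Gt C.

τ = M₀/F₀ = 2080/85.9 = 24.21 yr; rate constant k = 1/τ.
New steady state M_∞ = F₁/k = F₁·τ = 106 × 24.21 = 2566.7 Gt C.
M(t) = M_∞ + (M₀ − M_∞)·e^(−t/τ); t/τ = 35.9/24.21 = 1.483, so e^(−t/τ) = 0.2270.
M(t) = 2566.7 − 486.7 × 0.2270 = 2456.2 Gt C.

2460 Gt C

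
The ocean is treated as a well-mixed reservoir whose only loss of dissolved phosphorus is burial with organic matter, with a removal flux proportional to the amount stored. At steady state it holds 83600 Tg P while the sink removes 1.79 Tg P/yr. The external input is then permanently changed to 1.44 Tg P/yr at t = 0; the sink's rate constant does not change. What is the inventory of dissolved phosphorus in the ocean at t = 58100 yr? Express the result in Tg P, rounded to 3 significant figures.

72000 Tg P

τ = M₀/F₀ = 83600/1.79 = 46700 yr; rate constant k = 1/τ.
New steady state M_∞ = F₁/k = F₁·τ = 1.44 × 46700 = 67254 Tg P.
M(t) = M_∞ + (M₀ − M_∞)·e^(−t/τ); t/τ = 58100/46700 = 1.244, so e^(−t/τ) = 0.2882.
M(t) = 67254 + 16350 × 0.2882 = 71965 Tg P.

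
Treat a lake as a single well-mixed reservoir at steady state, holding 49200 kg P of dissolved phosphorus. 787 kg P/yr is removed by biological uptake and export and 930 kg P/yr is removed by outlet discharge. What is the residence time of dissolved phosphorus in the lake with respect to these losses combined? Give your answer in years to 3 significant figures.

28.7 yr

Total removal = 787.0 + 930.0 = 1717.0 kg P/yr.
τ = M / ΣF_out = 49200 / 1717.0 = 28.65 yr.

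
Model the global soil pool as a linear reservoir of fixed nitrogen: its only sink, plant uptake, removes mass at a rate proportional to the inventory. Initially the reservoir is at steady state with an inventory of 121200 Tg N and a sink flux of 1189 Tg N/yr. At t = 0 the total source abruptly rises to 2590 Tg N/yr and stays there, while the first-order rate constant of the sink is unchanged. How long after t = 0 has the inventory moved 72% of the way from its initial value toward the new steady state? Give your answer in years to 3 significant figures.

130 yr

τ = M₀/F₀ = 121200/1189 = 101.9 yr.
The remaining gap fraction is e^(−t/τ); 72% covered ⇒ e^(−t/τ) = 0.280.
t = −τ ln(0.280) = 101.9 × 1.273 = 129.8 yr.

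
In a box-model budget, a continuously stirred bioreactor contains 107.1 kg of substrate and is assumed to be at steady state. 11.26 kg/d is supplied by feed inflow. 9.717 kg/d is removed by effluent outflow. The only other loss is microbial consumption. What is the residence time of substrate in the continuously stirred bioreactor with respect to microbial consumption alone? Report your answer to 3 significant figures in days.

69.4 d

At steady state ΣF_in = ΣF_out.
ΣF_in = 11.260 kg/d.
Microbial consumption flux = ΣF_in − (9.717) = 11.260 − 9.717 = 1.543 kg/d.
τ = M / F = 107.1 / 1.543 = 69.41 d.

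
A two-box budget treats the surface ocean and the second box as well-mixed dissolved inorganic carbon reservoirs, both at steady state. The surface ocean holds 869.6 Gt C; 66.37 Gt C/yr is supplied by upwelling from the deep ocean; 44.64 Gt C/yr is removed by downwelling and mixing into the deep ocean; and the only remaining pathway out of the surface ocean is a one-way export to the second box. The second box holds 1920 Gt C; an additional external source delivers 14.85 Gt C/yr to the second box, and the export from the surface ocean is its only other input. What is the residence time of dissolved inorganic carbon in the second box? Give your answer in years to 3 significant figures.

Balance the surface ocean: ΣF_in = 66.370 Gt C/yr.
Export to the second box = ΣF_in − (44.64) = 21.730 Gt C/yr.
Total input to the second box = 21.730 + 14.85 = 36.580 Gt C/yr; at steady state this equals its total output.
τ = M / F = 1920 / 36.580 = 52.49 yr.

52.5 yr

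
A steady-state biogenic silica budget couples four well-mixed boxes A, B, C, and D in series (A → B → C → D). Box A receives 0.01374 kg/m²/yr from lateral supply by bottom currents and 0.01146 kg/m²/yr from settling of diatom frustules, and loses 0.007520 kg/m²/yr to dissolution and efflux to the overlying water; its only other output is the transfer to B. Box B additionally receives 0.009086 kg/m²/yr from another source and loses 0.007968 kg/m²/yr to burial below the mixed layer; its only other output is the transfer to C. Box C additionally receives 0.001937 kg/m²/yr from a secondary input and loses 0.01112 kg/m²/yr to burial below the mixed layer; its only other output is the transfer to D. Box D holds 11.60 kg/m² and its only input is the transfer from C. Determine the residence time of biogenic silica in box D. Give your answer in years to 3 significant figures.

Box A: F(A→B) = (0.01374 + 0.01146) − 0.007520 = 0.017680 kg/m²/yr.
Box B: F(B→C) = (0.017680 + 0.009086) − 0.007968 = 0.018798 kg/m²/yr.
Box C: F(C→D) = (0.018798 + 0.001937) − 0.01112 = 0.0096150 kg/m²/yr.
Box D throughput = its input = 0.0096150 kg/m²/yr; τ = 11.60 / 0.0096150 = 1206 yr.

1210 yr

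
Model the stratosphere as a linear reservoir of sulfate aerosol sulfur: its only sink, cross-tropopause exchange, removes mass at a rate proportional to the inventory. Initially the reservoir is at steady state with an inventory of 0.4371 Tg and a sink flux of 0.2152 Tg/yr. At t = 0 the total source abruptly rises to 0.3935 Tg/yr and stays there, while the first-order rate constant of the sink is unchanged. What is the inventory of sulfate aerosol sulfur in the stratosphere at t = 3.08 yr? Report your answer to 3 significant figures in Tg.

0.720 Tg

τ = M₀/F₀ = 0.4371/0.2152 = 2.031 yr; rate constant k = 1/τ.
New steady state M_∞ = F₁/k = F₁·τ = 0.3935 × 2.031 = 0.79925 Tg.
M(t) = M_∞ + (M₀ − M_∞)·e^(−t/τ); t/τ = 3.08/2.031 = 1.516, so e^(−t/τ) = 0.2195.
M(t) = 0.79925 − 0.3622 × 0.2195 = 0.71976 Tg.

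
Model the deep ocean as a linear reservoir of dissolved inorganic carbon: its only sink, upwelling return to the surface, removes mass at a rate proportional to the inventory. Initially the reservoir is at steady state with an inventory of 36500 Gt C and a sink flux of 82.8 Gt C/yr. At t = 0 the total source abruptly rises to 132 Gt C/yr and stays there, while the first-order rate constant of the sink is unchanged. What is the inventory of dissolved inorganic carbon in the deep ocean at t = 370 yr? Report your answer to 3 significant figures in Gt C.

48800 Gt C

The sink rate constant is k = F₀/M₀ = 82.8/36500 = 0.002268 yr⁻¹.
Solving dM/dt = F₁ − kM with M(0) = M₀ gives M(t) = F₁/k + (M₀ − F₁/k)·e^(−kt).
F₁/k = 132/0.002268 = 58188 Gt C; kt = 0.002268 × 370 = 0.8393, e^(−kt) = 0.4320.
M(370) = 58188 + (36500 − 58188) × 0.4320 = 58188 − 9369 = 48819 Gt C.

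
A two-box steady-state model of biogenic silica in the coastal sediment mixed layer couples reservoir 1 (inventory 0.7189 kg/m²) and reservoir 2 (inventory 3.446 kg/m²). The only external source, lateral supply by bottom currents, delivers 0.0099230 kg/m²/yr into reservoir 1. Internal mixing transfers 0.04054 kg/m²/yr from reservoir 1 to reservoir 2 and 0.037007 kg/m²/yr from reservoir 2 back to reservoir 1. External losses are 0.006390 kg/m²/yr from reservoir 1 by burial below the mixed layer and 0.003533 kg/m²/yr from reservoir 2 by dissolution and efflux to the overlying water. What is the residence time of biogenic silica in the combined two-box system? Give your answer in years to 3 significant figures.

420 yr

For the system as a whole, the A↔B exchange is internal and contributes nothing to the throughput; only the external sinks remove mass.
M_total = 0.7189 + 3.446 = 4.1649 kg/m².
ΣF_external_out = 0.006390 + 0.003533 = 0.0099230 kg/m²/yr.
τ = M_total / ΣF_ext = 4.1649 / 0.0099230 = 419.7 yr.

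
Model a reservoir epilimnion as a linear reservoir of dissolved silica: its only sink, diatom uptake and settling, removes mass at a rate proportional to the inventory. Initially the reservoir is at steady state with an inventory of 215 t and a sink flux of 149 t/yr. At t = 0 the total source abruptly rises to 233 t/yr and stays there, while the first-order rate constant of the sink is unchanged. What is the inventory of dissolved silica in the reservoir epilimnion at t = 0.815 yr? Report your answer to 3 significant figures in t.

267 t

The sink rate constant is k = F₀/M₀ = 149/215 = 0.6930 yr⁻¹.
Solving dM/dt = F₁ − kM with M(0) = M₀ gives M(t) = F₁/k + (M₀ − F₁/k)·e^(−kt).
F₁/k = 233/0.6930 = 336.21 t; kt = 0.6930 × 0.815 = 0.5648, e^(−kt) = 0.5685.
M(0.815) = 336.21 + (215 − 336.21) × 0.5685 = 336.21 − 68.90 = 267.31 t.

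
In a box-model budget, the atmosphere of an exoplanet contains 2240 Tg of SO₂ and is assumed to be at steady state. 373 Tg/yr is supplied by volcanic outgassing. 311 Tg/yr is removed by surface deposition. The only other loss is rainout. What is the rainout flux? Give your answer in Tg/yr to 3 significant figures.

At steady state ΣF_in = ΣF_out.
ΣF_in = 373.00 Tg/yr.
Rainout flux = ΣF_in − (311) = 373.00 − 311.0 = 62.00 Tg/yr.

62.0 Tg/yr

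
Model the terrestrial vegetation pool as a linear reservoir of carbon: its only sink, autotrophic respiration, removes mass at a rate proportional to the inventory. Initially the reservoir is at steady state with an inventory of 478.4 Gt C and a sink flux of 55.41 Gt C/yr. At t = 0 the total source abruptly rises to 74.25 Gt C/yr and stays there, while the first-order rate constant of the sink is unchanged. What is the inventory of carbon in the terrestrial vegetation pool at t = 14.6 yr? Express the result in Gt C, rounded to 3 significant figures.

τ = M₀/F₀ = 478.4/55.41 = 8.634 yr; rate constant k = 1/τ.
New steady state M_∞ = F₁/k = F₁·τ = 74.25 × 8.634 = 641.06 Gt C.
M(t) = M_∞ + (M₀ − M_∞)·e^(−t/τ); t/τ = 14.6/8.634 = 1.691, so e^(−t/τ) = 0.1843.
M(t) = 641.06 − 162.7 × 0.1843 = 611.08 Gt C.

611 Gt C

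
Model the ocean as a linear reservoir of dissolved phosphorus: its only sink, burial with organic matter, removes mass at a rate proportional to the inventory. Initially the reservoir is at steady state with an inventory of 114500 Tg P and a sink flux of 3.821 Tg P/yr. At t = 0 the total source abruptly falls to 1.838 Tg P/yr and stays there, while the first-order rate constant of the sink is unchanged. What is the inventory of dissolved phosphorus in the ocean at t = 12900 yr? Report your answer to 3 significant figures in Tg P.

93700 Tg P

τ = M₀/F₀ = 114500/3.821 = 29970 yr; rate constant k = 1/τ.
New steady state M_∞ = F₁/k = F₁·τ = 1.838 × 29970 = 55077 Tg P.
M(t) = M_∞ + (M₀ − M_∞)·e^(−t/τ); t/τ = 12900/29970 = 0.4305, so e^(−t/τ) = 0.6502.
M(t) = 55077 + 59420 × 0.6502 = 93713 Tg P.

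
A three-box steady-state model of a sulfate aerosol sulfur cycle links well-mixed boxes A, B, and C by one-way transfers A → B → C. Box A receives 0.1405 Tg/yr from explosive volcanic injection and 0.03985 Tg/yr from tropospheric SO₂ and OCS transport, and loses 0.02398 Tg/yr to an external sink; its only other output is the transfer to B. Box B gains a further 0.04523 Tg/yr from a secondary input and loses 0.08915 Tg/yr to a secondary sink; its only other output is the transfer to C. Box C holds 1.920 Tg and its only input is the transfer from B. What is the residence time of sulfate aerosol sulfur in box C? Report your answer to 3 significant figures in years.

Box A: F(A→B) = (0.1405 + 0.03985) − 0.02398 = 0.15637 Tg/yr.
Box B: F(B→C) = (0.15637 + 0.04523) − 0.08915 = 0.11245 Tg/yr.
Box C throughput = its input = 0.11245 Tg/yr; τ = 1.920 / 0.11245 = 17.07 yr.

17.1 yr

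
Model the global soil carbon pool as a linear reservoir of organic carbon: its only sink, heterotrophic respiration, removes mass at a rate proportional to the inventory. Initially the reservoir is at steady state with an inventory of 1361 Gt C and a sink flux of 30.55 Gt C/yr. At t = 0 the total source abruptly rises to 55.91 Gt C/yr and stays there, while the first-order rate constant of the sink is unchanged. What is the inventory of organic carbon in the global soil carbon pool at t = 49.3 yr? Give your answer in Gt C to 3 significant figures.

τ = M₀/F₀ = 1361/30.55 = 44.55 yr; rate constant k = 1/τ.
New steady state M_∞ = F₁/k = F₁·τ = 55.91 × 44.55 = 2490.8 Gt C.
M(t) = M_∞ + (M₀ − M_∞)·e^(−t/τ); t/τ = 49.3/44.55 = 1.107, so e^(−t/τ) = 0.3307.
M(t) = 2490.8 − 1130 × 0.3307 = 2117.2 Gt C.

2120 Gt C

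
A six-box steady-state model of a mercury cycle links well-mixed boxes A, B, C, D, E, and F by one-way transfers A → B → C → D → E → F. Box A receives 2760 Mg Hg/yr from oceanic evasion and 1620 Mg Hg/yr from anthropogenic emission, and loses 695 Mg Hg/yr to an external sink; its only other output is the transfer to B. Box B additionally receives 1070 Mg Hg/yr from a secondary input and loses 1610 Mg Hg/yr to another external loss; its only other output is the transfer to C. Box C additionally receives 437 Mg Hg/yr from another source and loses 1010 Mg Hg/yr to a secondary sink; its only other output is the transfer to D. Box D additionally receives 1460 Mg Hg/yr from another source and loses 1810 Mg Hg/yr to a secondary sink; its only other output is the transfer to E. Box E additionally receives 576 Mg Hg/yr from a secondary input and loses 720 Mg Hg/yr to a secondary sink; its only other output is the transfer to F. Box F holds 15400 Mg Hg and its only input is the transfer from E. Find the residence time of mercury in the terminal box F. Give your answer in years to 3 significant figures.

7.41 yr

Box A: F(A→B) = (2760 + 1620) − 695 = 3685.0 Mg Hg/yr.
Box B: F(B→C) = (3685.0 + 1070) − 1610 = 3145.0 Mg Hg/yr.
Box C: F(C→D) = (3145.0 + 437) − 1010 = 2572.0 Mg Hg/yr.
Box D: F(D→E) = (2572.0 + 1460) − 1810 = 2222.0 Mg Hg/yr.
Box E: F(E→F) = (2222.0 + 576) − 720 = 2078.0 Mg Hg/yr.
Box F throughput = its input = 2078.0 Mg Hg/yr; τ = 15400 / 2078.0 = 7.411 yr.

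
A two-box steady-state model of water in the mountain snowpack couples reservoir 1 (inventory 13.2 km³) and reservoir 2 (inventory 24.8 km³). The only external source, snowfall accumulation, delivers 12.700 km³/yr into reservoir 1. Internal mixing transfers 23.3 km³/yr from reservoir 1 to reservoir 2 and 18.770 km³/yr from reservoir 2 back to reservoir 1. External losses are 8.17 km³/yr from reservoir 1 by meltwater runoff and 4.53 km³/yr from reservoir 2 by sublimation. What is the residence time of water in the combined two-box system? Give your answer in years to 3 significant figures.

2.99 yr

Residence time in the combined system uses the total inventory and the total *external* removal — internal exchanges between the two boxes cancel.
M_total = 13.2 + 24.8 = 38.000 km³.
ΣF_external_out = 8.17 + 4.53 = 12.700 km³/yr.
τ = M_total / ΣF_ext = 38.000 / 12.700 = 2.992 yr.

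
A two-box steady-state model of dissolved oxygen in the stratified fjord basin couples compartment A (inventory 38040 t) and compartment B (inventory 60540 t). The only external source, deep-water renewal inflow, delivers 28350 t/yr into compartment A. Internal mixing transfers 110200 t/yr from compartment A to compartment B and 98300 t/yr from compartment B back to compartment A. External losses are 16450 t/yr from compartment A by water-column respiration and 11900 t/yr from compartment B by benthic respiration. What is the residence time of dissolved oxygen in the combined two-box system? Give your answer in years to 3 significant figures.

For the system as a whole, the A↔B exchange is internal and contributes nothing to the throughput; only the external sinks remove mass.
M_total = 38040 + 60540 = 98580 t.
ΣF_external_out = 16450 + 11900 = 28350 t/yr.
τ = M_total / ΣF_ext = 98580 / 28350 = 3.477 yr.

3.48 yr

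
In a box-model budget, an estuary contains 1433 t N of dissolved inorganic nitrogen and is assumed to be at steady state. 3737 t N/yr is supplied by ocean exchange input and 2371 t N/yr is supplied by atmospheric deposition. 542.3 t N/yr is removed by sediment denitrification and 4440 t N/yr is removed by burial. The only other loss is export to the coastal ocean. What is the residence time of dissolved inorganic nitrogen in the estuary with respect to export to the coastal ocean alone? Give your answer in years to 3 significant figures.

1.27 yr

At steady state ΣF_in = ΣF_out.
ΣF_in = 3737 + 2371 = 6108.0 t N/yr.
Export to the coastal ocean flux = ΣF_in − (542.3 + 4440) = 6108.0 − 4982 = 1126 t N/yr.
τ = M / F = 1433 / 1126 = 1.273 yr.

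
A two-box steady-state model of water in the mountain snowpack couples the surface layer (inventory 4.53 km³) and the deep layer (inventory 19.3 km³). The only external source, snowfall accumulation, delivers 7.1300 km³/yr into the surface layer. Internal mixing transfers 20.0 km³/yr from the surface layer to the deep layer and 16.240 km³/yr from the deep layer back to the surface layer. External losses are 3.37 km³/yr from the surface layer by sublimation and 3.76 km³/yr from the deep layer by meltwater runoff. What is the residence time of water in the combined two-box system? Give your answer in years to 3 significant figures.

3.34 yr

For the system as a whole, the A↔B exchange is internal and contributes nothing to the throughput; only the external sinks remove mass.
M_total = 4.53 + 19.3 = 23.830 km³.
ΣF_external_out = 3.37 + 3.76 = 7.1300 km³/yr.
τ = M_total / ΣF_ext = 23.830 / 7.1300 = 3.342 yr.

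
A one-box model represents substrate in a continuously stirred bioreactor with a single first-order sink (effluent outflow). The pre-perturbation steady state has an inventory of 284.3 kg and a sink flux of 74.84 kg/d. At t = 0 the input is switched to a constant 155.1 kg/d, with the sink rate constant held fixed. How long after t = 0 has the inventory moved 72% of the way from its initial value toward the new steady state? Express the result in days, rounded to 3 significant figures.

τ = M₀/F₀ = 284.3/74.84 = 3.799 d.
The remaining gap fraction is e^(−t/τ); 72% covered ⇒ e^(−t/τ) = 0.280.
t = −τ ln(0.280) = 3.799 × 1.273 = 4.836 d.

4.84 d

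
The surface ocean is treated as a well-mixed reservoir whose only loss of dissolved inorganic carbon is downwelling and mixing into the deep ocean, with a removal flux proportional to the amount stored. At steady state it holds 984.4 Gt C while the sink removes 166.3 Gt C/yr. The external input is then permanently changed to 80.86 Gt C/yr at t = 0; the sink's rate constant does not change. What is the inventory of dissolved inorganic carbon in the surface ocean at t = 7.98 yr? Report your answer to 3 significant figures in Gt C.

τ = M₀/F₀ = 984.4/166.3 = 5.919 yr; rate constant k = 1/τ.
New steady state M_∞ = F₁/k = F₁·τ = 80.86 × 5.919 = 478.64 Gt C.
M(t) = M_∞ + (M₀ − M_∞)·e^(−t/τ); t/τ = 7.98/5.919 = 1.348, so e^(−t/τ) = 0.2597.
M(t) = 478.64 + 505.8 × 0.2597 = 610.01 Gt C.

610 Gt C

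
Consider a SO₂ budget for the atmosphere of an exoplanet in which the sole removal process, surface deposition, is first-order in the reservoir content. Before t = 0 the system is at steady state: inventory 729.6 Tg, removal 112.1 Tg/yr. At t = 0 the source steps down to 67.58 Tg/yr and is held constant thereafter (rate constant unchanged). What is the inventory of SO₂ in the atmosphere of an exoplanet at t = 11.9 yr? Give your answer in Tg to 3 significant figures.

486 Tg

τ = M₀/F₀ = 729.6/112.1 = 6.508 yr; rate constant k = 1/τ.
New steady state M_∞ = F₁/k = F₁·τ = 67.58 × 6.508 = 439.84 Tg.
M(t) = M_∞ + (M₀ − M_∞)·e^(−t/τ); t/τ = 11.9/6.508 = 1.828, so e^(−t/τ) = 0.1607.
M(t) = 439.84 + 289.8 × 0.1607 = 486.40 Tg.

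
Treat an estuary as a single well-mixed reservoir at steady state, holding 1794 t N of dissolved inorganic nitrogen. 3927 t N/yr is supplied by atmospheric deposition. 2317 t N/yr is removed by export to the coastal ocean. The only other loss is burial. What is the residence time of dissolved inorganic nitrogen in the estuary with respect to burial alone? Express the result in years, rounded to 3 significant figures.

At steady state ΣF_in = ΣF_out.
ΣF_in = 3927.0 t N/yr.
Burial flux = ΣF_in − (2317) = 3927.0 − 2317 = 1610 t N/yr.
τ = M / F = 1794 / 1610 = 1.114 yr.

1.11 yr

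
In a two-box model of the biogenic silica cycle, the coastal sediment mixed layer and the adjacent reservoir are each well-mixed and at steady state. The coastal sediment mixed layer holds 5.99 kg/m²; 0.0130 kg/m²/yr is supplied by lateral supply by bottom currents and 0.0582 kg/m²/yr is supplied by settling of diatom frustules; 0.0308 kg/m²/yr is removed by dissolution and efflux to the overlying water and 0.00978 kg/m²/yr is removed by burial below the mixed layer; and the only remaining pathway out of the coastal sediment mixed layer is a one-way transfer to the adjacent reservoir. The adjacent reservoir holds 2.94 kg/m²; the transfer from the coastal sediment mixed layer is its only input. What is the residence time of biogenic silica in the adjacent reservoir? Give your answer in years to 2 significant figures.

Balance the coastal sediment mixed layer: ΣF_in = 0.0130 + 0.0582 = 0.071200 kg/m²/yr.
Transfer to the adjacent reservoir = ΣF_in − (0.0308 + 0.00978) = 0.030620 kg/m²/yr.
At steady state the output of the adjacent reservoir equals its input, 0.030620 kg/m²/yr.
τ = M / F = 2.94 / 0.030620 = 96.02 yr.

96 yr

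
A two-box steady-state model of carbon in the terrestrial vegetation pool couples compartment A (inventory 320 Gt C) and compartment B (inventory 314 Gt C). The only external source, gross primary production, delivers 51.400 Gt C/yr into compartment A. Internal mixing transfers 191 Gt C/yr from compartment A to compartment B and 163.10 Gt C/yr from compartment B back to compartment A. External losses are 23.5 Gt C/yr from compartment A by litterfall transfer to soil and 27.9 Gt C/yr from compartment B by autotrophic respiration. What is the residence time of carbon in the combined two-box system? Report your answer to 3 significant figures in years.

Residence time in the combined system uses the total inventory and the total *external* removal — internal exchanges between the two boxes cancel.
M_total = 320 + 314 = 634.00 Gt C.
ΣF_external_out = 23.5 + 27.9 = 51.400 Gt C/yr.
τ = M_total / ΣF_ext = 634.00 / 51.400 = 12.33 yr.

12.3 yr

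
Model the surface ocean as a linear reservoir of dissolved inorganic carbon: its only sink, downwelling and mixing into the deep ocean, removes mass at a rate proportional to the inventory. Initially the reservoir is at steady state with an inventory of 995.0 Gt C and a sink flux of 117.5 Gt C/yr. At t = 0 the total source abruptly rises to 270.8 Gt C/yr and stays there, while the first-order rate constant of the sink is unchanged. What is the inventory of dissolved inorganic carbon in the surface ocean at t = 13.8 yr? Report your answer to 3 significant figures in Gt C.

2040 Gt C

The sink rate constant is k = F₀/M₀ = 117.5/995.0 = 0.1181 yr⁻¹.
Solving dM/dt = F₁ − kM with M(0) = M₀ gives M(t) = F₁/k + (M₀ − F₁/k)·e^(−kt).
F₁/k = 270.8/0.1181 = 2293.2 Gt C; kt = 0.1181 × 13.8 = 1.630, e^(−kt) = 0.1960.
M(13.8) = 2293.2 + (995.0 − 2293.2) × 0.1960 = 2293.2 − 254.4 = 2038.7 Gt C.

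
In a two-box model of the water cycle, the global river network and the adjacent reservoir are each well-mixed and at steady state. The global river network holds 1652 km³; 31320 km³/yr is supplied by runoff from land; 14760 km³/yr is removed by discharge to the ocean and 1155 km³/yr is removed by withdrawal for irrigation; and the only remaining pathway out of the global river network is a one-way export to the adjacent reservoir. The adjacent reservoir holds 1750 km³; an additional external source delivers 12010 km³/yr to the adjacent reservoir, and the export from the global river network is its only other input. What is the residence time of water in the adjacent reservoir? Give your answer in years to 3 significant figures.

Balance the global river network: ΣF_in = 31320 km³/yr.
Export to the adjacent reservoir = ΣF_in − (14760 + 1155) = 15405 km³/yr.
Total input to the adjacent reservoir = 15405 + 12010 = 27415 km³/yr; at steady state this equals its total output.
τ = M / F = 1750 / 27415 = 0.06383 yr.

0.0638 yr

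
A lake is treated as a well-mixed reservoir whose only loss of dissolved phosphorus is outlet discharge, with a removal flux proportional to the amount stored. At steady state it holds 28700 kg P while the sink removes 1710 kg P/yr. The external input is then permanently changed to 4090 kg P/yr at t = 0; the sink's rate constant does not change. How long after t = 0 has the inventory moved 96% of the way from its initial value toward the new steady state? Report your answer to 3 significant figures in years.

τ = M₀/F₀ = 28700/1710 = 16.78 yr.
The remaining gap fraction is e^(−t/τ); 96% covered ⇒ e^(−t/τ) = 0.0400.
t = −τ ln(0.0400) = 16.78 × 3.219 = 54.02 yr.

54.0 yr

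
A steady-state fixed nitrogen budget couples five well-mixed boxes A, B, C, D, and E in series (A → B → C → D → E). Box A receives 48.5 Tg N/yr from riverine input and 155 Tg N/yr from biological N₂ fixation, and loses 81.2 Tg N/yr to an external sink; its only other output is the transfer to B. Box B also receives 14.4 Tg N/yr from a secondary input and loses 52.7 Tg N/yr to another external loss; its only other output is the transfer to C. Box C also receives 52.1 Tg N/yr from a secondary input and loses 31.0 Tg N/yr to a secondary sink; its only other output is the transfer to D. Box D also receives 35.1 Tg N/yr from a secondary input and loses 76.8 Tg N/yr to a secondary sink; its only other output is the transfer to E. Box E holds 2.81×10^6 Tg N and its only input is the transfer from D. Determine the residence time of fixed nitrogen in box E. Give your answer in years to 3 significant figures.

44300 yr

Box A: F(A→B) = (48.5 + 155) − 81.2 = 122.30 Tg N/yr.
Box B: F(B→C) = (122.30 + 14.4) − 52.7 = 84.000 Tg N/yr.
Box C: F(C→D) = (84.000 + 52.1) − 31.0 = 105.10 Tg N/yr.
Box D: F(D→E) = (105.10 + 35.1) − 76.8 = 63.400 Tg N/yr.
Box E throughput = its input = 63.400 Tg N/yr; τ = 2.81×10^6 / 63.400 = 44320 yr.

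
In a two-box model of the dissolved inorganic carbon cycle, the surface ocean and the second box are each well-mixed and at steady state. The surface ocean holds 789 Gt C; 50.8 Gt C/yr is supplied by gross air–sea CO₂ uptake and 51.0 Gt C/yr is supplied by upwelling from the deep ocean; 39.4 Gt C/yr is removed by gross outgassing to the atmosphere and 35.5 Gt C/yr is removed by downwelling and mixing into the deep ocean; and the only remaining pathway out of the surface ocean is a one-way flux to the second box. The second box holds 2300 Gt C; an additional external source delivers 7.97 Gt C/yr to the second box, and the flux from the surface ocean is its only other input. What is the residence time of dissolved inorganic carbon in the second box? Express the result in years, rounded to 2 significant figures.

Balance the surface ocean: ΣF_in = 50.8 + 51.0 = 101.80 Gt C/yr.
Flux to the second box = ΣF_in − (39.4 + 35.5) = 26.900 Gt C/yr.
Total input to the second box = 26.900 + 7.97 = 34.870 Gt C/yr; at steady state this equals its total output.
τ = M / F = 2300 / 34.870 = 65.96 yr.

66 yr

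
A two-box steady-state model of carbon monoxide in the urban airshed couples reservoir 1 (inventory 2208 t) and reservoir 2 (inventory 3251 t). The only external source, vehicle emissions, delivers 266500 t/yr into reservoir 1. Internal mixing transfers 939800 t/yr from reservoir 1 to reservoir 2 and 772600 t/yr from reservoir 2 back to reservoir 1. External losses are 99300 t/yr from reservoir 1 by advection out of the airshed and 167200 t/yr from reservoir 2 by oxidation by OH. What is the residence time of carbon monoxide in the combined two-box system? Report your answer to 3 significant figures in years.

Residence time in the combined system uses the total inventory and the total *external* removal — internal exchanges between the two boxes cancel.
M_total = 2208 + 3251 = 5459.0 t.
ΣF_external_out = 99300 + 167200 = 266500 t/yr.
τ = M_total / ΣF_ext = 5459.0 / 266500 = 0.02048 yr.

0.0205 yr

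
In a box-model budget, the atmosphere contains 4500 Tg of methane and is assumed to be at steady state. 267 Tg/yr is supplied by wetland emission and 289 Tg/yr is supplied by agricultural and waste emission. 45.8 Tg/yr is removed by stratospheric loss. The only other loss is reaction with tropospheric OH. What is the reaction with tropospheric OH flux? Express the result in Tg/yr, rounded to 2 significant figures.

510 Tg/yr

At steady state ΣF_in = ΣF_out.
ΣF_in = 267 + 289 = 556.00 Tg/yr.
Reaction with tropospheric OH flux = ΣF_in − (45.8) = 556.00 − 45.80 = 510.2 Tg/yr.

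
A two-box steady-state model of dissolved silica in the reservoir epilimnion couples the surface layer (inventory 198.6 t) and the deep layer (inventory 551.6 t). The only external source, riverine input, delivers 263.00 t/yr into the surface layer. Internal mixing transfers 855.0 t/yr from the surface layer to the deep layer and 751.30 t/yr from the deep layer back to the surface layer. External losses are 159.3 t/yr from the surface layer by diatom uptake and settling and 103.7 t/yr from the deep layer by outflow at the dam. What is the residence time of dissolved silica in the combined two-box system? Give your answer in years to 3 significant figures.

2.85 yr

Residence time in the combined system uses the total inventory and the total *external* removal — internal exchanges between the two boxes cancel.
M_total = 198.6 + 551.6 = 750.20 t.
ΣF_external_out = 159.3 + 103.7 = 263.00 t/yr.
τ = M_total / ΣF_ext = 750.20 / 263.00 = 2.852 yr.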